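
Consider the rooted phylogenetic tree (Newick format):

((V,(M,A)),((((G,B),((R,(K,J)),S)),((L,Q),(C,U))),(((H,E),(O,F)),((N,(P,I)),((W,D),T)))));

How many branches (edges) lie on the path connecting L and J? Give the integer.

The MRCA of L and J is the node subtending (((G,B),((R,(K,J)),S)),((L,Q),(C,U))).
From L up to that node: 3 branches. From J up to the same node: 5 branches. Total: 3 + 5 = 8.

8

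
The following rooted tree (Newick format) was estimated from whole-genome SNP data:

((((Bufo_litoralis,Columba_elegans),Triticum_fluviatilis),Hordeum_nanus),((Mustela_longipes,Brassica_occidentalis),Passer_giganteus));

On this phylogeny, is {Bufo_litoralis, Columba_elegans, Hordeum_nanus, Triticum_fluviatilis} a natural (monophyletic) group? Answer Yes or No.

Yes

The most recent common ancestor of these taxa subtends (((Bufo_litoralis,Columba_elegans),Triticum_fluviatilis),Hordeum_nanus).
That clade has exactly 4 tips — every listed taxon and nothing else — so the group is monophyletic.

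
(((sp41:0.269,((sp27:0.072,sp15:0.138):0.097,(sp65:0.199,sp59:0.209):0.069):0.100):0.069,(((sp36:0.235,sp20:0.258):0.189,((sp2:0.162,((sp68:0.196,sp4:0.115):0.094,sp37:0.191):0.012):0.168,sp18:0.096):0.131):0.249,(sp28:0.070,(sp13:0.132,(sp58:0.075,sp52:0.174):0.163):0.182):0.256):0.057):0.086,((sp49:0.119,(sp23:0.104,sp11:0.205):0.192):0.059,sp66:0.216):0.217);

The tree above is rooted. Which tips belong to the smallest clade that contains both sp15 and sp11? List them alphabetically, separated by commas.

Tracing sp15: it sits inside (sp27,sp15).
Tracing sp11: it sits inside (sp23,sp11).
The smallest clade enclosing both is the whole tree (their MRCA is the root), so the answer is all 20 tips in alphabetical order.

sp11, sp13, sp15, sp18, sp2, sp20, sp23, sp27, sp28, sp36, sp37, sp4, sp41, sp49, sp52, sp58, sp59, sp65, sp66, sp68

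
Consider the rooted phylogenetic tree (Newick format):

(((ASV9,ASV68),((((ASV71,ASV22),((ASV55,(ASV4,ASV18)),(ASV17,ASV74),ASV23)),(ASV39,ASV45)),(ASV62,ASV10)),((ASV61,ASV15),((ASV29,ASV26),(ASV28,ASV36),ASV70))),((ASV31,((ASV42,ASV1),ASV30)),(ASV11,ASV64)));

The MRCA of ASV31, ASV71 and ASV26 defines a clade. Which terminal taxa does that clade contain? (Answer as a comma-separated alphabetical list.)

ASV1, ASV10, ASV11, ASV15, ASV17, ASV18, ASV22, ASV23, ASV26, ASV28, ASV29, ASV30, ASV31, ASV36, ASV39, ASV4, ASV42, ASV45, ASV55, ASV61, ASV62, ASV64, ASV68, ASV70, ASV71, ASV74, ASV9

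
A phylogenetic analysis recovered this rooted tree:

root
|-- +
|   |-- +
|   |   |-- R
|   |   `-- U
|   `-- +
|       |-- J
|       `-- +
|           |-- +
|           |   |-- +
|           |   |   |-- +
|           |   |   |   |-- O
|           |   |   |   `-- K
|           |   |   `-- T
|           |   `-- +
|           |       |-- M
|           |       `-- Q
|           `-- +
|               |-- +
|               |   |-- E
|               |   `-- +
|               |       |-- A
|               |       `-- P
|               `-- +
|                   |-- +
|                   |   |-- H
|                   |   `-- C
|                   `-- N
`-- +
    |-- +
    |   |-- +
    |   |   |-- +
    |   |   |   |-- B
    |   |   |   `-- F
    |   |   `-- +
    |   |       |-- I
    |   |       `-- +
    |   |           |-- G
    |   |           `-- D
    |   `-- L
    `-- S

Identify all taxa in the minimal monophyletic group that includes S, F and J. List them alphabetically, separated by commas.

A, B, C, D, E, F, G, H, I, J, K, L, M, N, O, P, Q, R, S, T, U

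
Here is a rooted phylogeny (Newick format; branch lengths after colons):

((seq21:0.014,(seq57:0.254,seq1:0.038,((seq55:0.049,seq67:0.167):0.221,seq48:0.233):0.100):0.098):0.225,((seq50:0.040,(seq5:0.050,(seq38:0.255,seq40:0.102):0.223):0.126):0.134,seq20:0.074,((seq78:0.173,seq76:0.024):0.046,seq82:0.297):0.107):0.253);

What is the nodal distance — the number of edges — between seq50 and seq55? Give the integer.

8

The MRCA of seq50 and seq55 is the root of the tree.
From seq50 up to that node: 3 branches. From seq55 up to the same node: 5 branches. Total: 3 + 5 = 8.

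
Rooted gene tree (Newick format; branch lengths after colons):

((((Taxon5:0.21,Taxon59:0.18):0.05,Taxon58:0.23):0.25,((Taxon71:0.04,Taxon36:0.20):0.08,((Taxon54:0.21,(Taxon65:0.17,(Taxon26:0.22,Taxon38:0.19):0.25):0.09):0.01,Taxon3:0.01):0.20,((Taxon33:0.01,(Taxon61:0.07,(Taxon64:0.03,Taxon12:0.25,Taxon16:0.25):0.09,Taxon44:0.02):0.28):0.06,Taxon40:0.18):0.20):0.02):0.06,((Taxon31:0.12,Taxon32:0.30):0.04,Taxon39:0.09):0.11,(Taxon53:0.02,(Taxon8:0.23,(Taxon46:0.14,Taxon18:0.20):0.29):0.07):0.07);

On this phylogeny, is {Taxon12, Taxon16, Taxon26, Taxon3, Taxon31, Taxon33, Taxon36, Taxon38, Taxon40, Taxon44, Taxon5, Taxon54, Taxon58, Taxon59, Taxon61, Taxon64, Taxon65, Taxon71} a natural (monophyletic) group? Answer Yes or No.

No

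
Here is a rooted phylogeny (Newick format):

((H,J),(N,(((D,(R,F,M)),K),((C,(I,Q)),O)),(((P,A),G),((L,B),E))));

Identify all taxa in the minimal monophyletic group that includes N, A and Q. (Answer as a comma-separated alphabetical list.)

A, B, C, D, E, F, G, I, K, L, M, N, O, P, Q, R

Tracing N: it sits inside (N,(((D,(R,F,M)),K),((C,(I,Q)),O)),(((P,A),G),((L,B),E))).
Tracing A: it sits inside (P,A).
Tracing Q: it sits inside (I,Q).
The smallest clade enclosing all 3 is (N,(((D,(R,F,M)),K),((C,(I,Q)),O)),(((P,A),G),((L,B),E))); the answer is its 16 terminal taxa in alphabetical order.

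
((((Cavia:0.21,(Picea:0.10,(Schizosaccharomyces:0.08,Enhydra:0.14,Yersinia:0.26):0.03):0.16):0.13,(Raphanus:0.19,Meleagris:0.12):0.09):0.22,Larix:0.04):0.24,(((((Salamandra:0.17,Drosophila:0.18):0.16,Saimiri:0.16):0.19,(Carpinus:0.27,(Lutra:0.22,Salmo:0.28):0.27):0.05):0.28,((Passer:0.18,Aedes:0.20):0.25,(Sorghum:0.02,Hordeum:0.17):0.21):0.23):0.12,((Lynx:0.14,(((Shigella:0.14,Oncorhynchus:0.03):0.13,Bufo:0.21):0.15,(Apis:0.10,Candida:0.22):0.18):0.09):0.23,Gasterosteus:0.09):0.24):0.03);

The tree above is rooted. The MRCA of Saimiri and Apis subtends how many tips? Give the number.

The MRCA of Saimiri and Apis is the node subtending (((((Salamandra,Drosophila),Saimiri),(Carpinus,(Lutra,Salmo))),((Passer,Aedes),(Sorghum,Hordeum))),((Lynx,(((Shigella,Oncorhynchus),Bufo),(Apis,Candida))),Gasterosteus)).
That clade contains 17 terminal taxa: Aedes, Apis, Bufo, Candida, Carpinus, Drosophila, Gasterosteus, Hordeum, Lutra, Lynx, Oncorhynchus, Passer, Saimiri, Salamandra, Salmo, Shigella, Sorghum.

17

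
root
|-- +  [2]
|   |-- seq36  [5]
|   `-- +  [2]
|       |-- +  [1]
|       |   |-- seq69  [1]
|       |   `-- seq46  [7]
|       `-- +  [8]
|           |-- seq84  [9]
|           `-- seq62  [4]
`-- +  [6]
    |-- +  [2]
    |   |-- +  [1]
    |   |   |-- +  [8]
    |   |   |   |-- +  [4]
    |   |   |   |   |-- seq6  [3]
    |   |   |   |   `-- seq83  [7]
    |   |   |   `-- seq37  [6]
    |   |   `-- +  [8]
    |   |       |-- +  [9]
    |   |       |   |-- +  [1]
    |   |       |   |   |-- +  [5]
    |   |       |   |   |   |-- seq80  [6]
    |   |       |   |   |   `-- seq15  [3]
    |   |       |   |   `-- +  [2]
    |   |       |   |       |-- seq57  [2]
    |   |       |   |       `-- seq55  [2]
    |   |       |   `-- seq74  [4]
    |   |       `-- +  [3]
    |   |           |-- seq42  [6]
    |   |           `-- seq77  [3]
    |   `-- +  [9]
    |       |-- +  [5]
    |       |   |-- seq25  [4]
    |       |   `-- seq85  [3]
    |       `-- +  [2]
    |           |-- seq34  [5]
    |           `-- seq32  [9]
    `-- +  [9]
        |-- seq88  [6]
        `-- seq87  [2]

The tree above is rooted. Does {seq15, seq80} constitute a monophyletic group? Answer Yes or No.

The most recent common ancestor of these taxa subtends (seq80,seq15).
That clade has exactly 2 tips — every listed taxon and nothing else — so the group is monophyletic.

Yes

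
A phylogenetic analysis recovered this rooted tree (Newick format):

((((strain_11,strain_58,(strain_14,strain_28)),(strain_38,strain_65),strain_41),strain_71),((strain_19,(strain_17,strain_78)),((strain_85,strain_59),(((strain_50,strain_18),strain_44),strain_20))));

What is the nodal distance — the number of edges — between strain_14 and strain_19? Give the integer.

The MRCA of strain_14 and strain_19 is the root of the tree.
From strain_14 up to that node: 5 branches. From strain_19 up to the same node: 3 branches. Total: 5 + 3 = 8.

8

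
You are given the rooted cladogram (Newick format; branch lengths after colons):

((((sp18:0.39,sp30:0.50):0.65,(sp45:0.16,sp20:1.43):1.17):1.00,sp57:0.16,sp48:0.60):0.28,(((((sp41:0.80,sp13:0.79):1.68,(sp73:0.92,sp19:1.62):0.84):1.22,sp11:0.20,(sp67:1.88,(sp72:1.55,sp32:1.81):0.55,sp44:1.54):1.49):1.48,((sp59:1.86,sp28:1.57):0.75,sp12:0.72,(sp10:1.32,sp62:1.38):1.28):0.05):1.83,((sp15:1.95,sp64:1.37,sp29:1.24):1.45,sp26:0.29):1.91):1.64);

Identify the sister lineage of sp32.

sp32 attaches to the tree at the node subtending (sp72,sp32).
The other lineage descending from that same node — the sister group — is the single tip sp72.

sp72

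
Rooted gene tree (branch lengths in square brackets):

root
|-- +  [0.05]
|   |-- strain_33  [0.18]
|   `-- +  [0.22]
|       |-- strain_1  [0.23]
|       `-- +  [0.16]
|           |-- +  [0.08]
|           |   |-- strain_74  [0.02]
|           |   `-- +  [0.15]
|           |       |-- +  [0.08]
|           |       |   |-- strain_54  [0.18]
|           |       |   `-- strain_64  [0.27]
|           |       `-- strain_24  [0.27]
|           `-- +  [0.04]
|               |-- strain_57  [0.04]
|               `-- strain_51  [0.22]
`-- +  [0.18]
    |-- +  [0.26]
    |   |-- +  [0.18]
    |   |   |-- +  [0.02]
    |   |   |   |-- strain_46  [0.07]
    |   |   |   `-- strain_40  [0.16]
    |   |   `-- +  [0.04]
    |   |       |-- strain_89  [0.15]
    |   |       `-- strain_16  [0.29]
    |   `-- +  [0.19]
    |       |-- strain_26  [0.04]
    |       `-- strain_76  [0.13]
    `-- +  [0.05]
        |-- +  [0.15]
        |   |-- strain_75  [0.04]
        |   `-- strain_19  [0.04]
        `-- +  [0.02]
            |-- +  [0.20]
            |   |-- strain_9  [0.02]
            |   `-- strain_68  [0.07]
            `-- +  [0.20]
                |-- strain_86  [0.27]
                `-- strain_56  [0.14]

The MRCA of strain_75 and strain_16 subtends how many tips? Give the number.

12

The MRCA of strain_75 and strain_16 is the node subtending ((((strain_46,strain_40),(strain_89,strain_16)),(strain_26,strain_76)),((strain_75,strain_19),((strain_9,strain_68),(strain_86,strain_56)))).
That clade contains 12 terminal taxa: strain_16, strain_19, strain_26, strain_40, strain_46, strain_56, strain_68, strain_75, strain_76, strain_86, strain_89, strain_9.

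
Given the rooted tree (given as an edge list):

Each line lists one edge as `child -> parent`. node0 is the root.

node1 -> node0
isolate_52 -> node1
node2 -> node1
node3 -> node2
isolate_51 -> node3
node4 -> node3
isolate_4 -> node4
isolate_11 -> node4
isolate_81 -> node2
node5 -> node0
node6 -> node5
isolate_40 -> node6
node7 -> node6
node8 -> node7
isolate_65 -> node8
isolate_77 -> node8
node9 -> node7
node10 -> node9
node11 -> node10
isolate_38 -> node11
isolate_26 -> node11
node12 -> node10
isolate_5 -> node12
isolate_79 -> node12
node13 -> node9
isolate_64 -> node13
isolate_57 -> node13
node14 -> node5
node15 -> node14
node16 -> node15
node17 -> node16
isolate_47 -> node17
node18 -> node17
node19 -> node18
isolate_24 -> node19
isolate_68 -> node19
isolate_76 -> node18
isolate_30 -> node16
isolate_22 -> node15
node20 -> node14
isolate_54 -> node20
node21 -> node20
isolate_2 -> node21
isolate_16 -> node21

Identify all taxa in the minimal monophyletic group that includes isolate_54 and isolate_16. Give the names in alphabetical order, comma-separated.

isolate_16, isolate_2, isolate_54

Tracing isolate_54: it sits inside (isolate_54,(isolate_2,isolate_16)).
Tracing isolate_16: it sits inside (isolate_2,isolate_16).
The smallest clade enclosing both is (isolate_54,(isolate_2,isolate_16)); the answer is its 3 terminal taxa in alphabetical order.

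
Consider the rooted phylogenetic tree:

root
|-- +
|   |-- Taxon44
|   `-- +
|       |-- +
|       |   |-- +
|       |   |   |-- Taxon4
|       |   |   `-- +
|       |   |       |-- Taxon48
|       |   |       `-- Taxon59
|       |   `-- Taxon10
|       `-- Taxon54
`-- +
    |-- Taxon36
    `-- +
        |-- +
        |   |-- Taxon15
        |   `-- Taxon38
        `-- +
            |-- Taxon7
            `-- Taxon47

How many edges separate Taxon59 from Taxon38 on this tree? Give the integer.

10

The MRCA of Taxon59 and Taxon38 is the root of the tree.
From Taxon59 up to that node: 6 branches. From Taxon38 up to the same node: 4 branches. Total: 6 + 4 = 10.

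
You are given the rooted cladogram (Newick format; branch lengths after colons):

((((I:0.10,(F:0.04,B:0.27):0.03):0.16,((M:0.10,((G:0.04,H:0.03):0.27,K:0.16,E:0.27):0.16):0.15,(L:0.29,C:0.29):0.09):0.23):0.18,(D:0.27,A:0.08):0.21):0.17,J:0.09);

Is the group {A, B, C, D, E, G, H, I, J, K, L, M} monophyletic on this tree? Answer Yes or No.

The MRCA of the listed taxa is the root, so the smallest clade containing them is the whole tree.
That clade also contains F, which is not in the proposed group, so the group is not monophyletic.

No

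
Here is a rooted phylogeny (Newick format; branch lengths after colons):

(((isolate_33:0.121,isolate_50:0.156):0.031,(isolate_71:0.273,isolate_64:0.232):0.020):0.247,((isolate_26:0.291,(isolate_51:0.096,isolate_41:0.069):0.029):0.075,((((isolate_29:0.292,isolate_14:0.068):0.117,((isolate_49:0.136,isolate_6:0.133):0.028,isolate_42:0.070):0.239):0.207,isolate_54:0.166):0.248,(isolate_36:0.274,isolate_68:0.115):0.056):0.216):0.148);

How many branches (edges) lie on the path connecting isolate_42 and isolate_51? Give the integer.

8

The MRCA of isolate_42 and isolate_51 is the node subtending ((isolate_26,(isolate_51,isolate_41)),((((isolate_29,isolate_14),((isolate_49,isolate_6),isolate_42)),isolate_54),(isolate_36,isolate_68))).
From isolate_42 up to that node: 5 branches. From isolate_51 up to the same node: 3 branches. Total: 5 + 3 = 8.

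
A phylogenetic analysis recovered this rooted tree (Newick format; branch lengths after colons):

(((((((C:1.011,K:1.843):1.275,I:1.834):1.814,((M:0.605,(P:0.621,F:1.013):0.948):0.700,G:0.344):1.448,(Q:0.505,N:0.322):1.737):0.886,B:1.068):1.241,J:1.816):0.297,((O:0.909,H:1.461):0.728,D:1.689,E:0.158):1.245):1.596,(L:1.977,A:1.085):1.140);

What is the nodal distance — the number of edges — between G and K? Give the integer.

5

The MRCA of G and K is the node subtending (((C,K),I),((M,(P,F)),G),(Q,N)).
From G up to that node: 2 branches. From K up to the same node: 3 branches. Total: 2 + 3 = 5.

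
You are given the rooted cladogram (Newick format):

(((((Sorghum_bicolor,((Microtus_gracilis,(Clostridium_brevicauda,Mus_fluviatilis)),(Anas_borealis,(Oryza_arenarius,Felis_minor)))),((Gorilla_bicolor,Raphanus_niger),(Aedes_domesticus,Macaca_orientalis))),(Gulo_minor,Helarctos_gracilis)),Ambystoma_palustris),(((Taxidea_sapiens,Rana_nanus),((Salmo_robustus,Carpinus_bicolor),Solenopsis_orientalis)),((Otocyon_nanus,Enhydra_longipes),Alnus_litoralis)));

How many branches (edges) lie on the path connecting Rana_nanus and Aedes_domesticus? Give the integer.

The MRCA of Rana_nanus and Aedes_domesticus is the root of the tree.
From Rana_nanus up to that node: 4 branches. From Aedes_domesticus up to the same node: 6 branches. Total: 4 + 6 = 10.

10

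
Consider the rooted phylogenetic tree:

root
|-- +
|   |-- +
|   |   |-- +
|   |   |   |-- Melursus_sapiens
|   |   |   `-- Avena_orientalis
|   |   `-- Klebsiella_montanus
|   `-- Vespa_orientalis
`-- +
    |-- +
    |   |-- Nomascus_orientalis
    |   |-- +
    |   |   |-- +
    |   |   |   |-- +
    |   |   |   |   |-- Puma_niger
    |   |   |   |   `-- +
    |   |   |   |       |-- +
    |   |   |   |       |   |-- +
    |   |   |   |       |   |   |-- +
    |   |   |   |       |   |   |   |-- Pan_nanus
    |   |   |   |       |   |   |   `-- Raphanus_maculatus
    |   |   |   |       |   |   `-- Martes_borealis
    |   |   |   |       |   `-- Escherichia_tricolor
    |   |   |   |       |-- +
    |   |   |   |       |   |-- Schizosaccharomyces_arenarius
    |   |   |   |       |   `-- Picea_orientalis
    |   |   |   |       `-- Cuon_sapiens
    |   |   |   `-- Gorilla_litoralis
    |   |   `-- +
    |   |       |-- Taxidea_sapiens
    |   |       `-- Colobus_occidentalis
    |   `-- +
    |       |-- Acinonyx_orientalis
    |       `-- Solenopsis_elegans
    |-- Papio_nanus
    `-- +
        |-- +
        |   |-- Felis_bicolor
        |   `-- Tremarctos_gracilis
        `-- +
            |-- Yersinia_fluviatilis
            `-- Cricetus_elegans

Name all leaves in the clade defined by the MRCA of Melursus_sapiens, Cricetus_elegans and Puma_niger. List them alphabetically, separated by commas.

Acinonyx_orientalis, Avena_orientalis, Colobus_occidentalis, Cricetus_elegans, Cuon_sapiens, Escherichia_tricolor, Felis_bicolor, Gorilla_litoralis, Klebsiella_montanus, Martes_borealis, Melursus_sapiens, Nomascus_orientalis, Pan_nanus, Papio_nanus, Picea_orientalis, Puma_niger, Raphanus_maculatus, Schizosaccharomyces_arenarius, Solenopsis_elegans, Taxidea_sapiens, Tremarctos_gracilis, Vespa_orientalis, Yersinia_fluviatilis

Tracing Melursus_sapiens: it sits inside (Melursus_sapiens,Avena_orientalis).
Tracing Cricetus_elegans: it sits inside (Yersinia_fluviatilis,Cricetus_elegans).
Tracing Puma_niger: it sits inside (Puma_niger,((((Pan_nanus,Raphanus_maculatus),Martes_borealis),Escherichia_tricolor),(Schizosaccharomyces_arenarius,Picea_orientalis),Cuon_sapiens)).
The smallest clade enclosing all 3 is the whole tree (their MRCA is the root), so the answer is all 23 tips in alphabetical order.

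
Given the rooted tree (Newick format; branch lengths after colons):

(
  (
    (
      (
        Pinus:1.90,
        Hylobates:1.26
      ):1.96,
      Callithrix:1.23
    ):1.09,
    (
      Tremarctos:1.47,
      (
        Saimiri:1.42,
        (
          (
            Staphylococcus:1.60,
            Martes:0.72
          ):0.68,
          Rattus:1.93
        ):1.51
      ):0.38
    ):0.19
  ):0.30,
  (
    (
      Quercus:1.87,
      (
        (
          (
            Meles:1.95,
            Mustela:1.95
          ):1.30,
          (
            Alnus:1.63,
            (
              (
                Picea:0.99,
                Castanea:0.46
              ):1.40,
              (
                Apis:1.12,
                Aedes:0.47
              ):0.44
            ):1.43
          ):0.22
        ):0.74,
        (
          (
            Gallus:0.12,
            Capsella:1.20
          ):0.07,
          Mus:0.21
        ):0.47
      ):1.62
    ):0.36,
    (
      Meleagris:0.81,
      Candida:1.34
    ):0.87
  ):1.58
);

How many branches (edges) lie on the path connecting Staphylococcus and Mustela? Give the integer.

12

The MRCA of Staphylococcus and Mustela is the root of the tree.
From Staphylococcus up to that node: 6 branches. From Mustela up to the same node: 6 branches. Total: 6 + 6 = 12.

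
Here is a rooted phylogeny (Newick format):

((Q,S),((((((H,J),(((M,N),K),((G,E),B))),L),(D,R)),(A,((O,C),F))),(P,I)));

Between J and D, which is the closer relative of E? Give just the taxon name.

The MRCA of E and J subtends ((H,J),(((M,N),K),((G,E),B))) (8 taxa).
The MRCA of E and D subtends ((((H,J),(((M,N),K),((G,E),B))),L),(D,R)) (11 taxa).
The first is nested inside the second, so E shares a more recent common ancestor with J.

J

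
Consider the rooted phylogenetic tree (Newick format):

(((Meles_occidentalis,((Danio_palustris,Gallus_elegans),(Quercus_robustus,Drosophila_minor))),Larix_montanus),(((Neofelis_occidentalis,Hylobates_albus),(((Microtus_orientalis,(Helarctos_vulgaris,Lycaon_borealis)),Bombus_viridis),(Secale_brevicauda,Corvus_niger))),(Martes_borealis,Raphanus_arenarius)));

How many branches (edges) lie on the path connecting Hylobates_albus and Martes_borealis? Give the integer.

5

The MRCA of Hylobates_albus and Martes_borealis is the node subtending (((Neofelis_occidentalis,Hylobates_albus),(((Microtus_orientalis,(Helarctos_vulgaris,Lycaon_borealis)),Bombus_viridis),(Secale_brevicauda,Corvus_niger))),(Martes_borealis,Raphanus_arenarius)).
From Hylobates_albus up to that node: 3 branches. From Martes_borealis up to the same node: 2 branches. Total: 3 + 2 = 5.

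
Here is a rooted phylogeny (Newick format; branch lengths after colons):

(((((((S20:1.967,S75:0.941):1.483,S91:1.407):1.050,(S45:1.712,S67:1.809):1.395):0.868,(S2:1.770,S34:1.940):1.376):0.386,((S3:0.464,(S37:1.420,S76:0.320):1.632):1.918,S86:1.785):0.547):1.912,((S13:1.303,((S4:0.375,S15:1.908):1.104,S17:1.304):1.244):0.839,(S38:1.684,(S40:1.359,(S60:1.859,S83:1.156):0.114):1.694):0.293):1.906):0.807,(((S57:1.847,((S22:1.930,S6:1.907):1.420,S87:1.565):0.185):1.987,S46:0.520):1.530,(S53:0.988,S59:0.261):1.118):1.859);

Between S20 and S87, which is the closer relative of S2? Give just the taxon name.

The MRCA of S2 and S20 subtends ((((S20,S75),S91),(S45,S67)),(S2,S34)) (7 taxa).
The MRCA of S2 and S87 is the root, subtending the entire tree (26 taxa).
The first is nested inside the second, so S2 shares a more recent common ancestor with S20.

S20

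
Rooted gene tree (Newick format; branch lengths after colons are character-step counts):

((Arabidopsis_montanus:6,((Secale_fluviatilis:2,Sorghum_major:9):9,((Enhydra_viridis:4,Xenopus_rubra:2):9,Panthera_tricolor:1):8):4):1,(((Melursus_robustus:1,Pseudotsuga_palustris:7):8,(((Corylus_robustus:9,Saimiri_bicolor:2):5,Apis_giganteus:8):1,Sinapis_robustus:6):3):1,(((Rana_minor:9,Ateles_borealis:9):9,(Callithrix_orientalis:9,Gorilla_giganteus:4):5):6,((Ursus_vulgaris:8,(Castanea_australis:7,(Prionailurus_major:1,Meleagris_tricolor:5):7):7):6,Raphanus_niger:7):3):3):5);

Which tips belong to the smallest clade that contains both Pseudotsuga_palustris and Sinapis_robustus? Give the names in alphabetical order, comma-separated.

Tracing Pseudotsuga_palustris: it sits inside (Melursus_robustus,Pseudotsuga_palustris).
Tracing Sinapis_robustus: it sits inside (((Corylus_robustus,Saimiri_bicolor),Apis_giganteus),Sinapis_robustus).
The smallest clade enclosing both is ((Melursus_robustus,Pseudotsuga_palustris),(((Corylus_robustus,Saimiri_bicolor),Apis_giganteus),Sinapis_robustus)); the answer is its 6 terminal taxa in alphabetical order.

Apis_giganteus, Corylus_robustus, Melursus_robustus, Pseudotsuga_palustris, Saimiri_bicolor, Sinapis_robustus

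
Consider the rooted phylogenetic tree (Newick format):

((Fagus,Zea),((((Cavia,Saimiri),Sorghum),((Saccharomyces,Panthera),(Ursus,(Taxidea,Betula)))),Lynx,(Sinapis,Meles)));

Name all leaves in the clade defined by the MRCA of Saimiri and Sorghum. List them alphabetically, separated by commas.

Cavia, Saimiri, Sorghum

Tracing Saimiri: it sits inside (Cavia,Saimiri).
Tracing Sorghum: it sits inside ((Cavia,Saimiri),Sorghum).
The smallest clade enclosing both is ((Cavia,Saimiri),Sorghum); the answer is its 3 terminal taxa in alphabetical order.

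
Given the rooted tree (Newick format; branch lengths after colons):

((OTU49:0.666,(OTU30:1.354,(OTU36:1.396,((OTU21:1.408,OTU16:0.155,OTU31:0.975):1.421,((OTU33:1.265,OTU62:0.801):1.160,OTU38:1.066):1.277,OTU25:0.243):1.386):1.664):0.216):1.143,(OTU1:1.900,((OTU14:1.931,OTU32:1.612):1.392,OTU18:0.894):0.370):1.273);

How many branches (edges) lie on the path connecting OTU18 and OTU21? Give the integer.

9

The MRCA of OTU18 and OTU21 is the root of the tree.
From OTU18 up to that node: 3 branches. From OTU21 up to the same node: 6 branches. Total: 3 + 6 = 9.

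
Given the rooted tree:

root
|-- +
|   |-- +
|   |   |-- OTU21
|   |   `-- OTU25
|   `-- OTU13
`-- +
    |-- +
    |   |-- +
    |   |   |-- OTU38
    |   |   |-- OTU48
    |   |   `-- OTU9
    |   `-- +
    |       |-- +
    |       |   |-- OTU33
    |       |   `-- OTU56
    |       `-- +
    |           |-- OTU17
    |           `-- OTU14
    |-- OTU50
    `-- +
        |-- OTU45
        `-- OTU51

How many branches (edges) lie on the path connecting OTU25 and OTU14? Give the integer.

8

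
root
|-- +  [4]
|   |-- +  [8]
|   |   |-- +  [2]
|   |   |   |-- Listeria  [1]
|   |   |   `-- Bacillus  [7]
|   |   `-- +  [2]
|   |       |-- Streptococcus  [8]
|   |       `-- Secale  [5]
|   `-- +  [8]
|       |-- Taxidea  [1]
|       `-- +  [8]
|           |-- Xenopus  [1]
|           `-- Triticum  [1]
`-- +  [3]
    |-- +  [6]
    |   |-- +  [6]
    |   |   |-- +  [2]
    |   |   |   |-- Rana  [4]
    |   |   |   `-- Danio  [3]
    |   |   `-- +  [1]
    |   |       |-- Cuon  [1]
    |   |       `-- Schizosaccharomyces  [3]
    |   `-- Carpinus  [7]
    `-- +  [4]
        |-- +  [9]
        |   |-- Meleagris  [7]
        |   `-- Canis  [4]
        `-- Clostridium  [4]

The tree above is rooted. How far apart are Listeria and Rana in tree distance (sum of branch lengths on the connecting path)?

36

The path runs Listeria → … → MRCA → … → Rana; the MRCA is the root of the tree.
Branch lengths along that path: 1 + 2 + 8 + 4 + 3 + 6 + 6 + 2 + 4 = 36.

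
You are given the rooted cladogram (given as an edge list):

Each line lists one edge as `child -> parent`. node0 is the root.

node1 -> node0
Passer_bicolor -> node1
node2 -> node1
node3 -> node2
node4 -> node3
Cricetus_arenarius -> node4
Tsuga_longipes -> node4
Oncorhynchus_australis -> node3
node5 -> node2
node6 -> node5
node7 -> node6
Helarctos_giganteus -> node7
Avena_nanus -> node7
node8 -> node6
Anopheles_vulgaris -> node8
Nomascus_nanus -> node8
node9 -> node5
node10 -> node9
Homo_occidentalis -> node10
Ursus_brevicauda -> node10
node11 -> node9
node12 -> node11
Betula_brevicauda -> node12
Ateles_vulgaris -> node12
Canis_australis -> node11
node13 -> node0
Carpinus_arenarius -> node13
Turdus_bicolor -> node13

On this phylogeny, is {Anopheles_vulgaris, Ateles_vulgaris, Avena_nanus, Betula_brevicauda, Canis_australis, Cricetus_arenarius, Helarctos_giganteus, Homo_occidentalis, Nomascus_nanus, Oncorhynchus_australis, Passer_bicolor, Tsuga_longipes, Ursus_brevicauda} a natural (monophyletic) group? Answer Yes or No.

Yes

The most recent common ancestor of these taxa subtends (Passer_bicolor,(((Cricetus_arenarius,Tsuga_longipes),Oncorhynchus_australis),(((Helarctos_giganteus,Avena_nanus),(Anopheles_vulgaris,Nomascus_nanus)),((Homo_occidentalis,Ursus_brevicauda),((Betula_brevicauda,Ateles_vulgaris),Canis_australis))))).
That clade has exactly 13 tips — every listed taxon and nothing else — so the group is monophyletic.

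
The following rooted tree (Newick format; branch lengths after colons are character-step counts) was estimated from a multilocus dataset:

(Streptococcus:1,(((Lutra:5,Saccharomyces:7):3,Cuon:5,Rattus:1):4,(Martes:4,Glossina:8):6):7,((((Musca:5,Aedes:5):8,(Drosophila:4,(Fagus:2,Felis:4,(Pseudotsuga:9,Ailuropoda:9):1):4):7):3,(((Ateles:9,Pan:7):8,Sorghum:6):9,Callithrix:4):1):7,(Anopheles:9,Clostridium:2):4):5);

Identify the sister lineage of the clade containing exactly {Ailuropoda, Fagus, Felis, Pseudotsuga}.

Drosophila

The clade containing exactly {Ailuropoda, Fagus, Felis, Pseudotsuga} attaches to the tree at the node subtending (Drosophila,(Fagus,Felis,(Pseudotsuga,Ailuropoda))).
The other lineage descending from that same node — the sister group — is the single tip Drosophila.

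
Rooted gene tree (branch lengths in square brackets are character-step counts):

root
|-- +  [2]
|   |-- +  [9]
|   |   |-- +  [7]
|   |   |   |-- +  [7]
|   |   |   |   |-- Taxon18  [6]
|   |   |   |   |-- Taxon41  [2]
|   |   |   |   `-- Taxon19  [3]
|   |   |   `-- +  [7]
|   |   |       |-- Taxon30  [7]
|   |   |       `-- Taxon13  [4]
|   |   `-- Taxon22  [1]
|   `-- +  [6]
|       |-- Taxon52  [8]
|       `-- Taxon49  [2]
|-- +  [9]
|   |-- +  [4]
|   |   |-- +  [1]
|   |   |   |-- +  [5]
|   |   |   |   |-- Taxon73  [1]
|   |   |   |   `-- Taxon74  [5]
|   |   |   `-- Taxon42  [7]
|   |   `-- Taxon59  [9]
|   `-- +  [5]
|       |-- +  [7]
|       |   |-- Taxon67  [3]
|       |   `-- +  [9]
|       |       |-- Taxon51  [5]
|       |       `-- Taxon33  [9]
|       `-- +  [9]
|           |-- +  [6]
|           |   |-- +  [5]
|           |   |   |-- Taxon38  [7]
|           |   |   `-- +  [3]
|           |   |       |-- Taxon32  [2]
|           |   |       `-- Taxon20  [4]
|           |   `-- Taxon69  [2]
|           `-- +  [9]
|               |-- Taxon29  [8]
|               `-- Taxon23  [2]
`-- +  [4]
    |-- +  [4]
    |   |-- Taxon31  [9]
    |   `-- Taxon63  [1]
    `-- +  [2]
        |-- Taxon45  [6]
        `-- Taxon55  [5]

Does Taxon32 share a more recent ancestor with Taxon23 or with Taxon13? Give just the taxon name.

Taxon23

The MRCA of Taxon32 and Taxon23 subtends (((Taxon38,(Taxon32,Taxon20)),Taxon69),(Taxon29,Taxon23)) (6 taxa).
The MRCA of Taxon32 and Taxon13 is the root, subtending the entire tree (25 taxa).
The first is nested inside the second, so Taxon32 shares a more recent common ancestor with Taxon23.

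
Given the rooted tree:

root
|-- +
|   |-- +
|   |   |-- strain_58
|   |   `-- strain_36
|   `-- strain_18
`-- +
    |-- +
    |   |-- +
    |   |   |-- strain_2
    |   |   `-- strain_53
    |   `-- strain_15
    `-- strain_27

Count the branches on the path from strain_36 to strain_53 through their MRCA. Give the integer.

7

The MRCA of strain_36 and strain_53 is the root of the tree.
From strain_36 up to that node: 3 branches. From strain_53 up to the same node: 4 branches. Total: 3 + 4 = 7.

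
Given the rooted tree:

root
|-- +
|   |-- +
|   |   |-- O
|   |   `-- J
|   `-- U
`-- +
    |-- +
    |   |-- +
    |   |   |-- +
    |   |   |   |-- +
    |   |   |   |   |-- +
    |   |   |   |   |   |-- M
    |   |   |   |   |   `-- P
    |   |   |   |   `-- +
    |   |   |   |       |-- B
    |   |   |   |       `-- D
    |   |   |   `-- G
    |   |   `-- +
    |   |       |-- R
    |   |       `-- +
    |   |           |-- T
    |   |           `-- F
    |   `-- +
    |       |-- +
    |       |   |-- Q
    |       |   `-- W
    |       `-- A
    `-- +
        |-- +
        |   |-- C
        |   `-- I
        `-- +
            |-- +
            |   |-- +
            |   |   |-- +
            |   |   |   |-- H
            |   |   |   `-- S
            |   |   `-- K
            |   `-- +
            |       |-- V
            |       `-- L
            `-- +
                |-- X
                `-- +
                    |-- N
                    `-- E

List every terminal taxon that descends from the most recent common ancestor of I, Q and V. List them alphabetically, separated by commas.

A, B, C, D, E, F, G, H, I, K, L, M, N, P, Q, R, S, T, V, W, X

Tracing I: it sits inside (C,I).
Tracing Q: it sits inside (Q,W).
Tracing V: it sits inside (V,L).
The smallest clade enclosing all 3 is ((((((M,P),(B,D)),G),(R,(T,F))),((Q,W),A)),((C,I),((((H,S),K),(V,L)),(X,(N,E))))); the answer is its 21 terminal taxa in alphabetical order.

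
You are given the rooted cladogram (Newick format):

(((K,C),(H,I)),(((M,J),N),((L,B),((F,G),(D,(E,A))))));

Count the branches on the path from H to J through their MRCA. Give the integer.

The MRCA of H and J is the root of the tree.
From H up to that node: 3 branches. From J up to the same node: 4 branches. Total: 3 + 4 = 7.

7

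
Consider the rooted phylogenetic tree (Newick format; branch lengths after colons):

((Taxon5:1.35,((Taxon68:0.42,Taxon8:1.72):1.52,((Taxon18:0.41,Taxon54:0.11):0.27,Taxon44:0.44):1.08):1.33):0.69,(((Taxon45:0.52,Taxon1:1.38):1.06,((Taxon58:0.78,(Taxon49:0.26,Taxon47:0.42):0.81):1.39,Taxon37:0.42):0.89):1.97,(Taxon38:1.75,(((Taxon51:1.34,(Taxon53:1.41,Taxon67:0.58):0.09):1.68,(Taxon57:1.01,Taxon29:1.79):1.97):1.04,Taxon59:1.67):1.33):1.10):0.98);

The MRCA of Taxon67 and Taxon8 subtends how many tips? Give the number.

19

The MRCA of Taxon67 and Taxon8 is the root, so the clade is the entire tree.
That clade contains 19 terminal taxa: Taxon1, Taxon18, Taxon29, Taxon37, Taxon38, Taxon44, Taxon45, Taxon47, Taxon49, Taxon5, Taxon51, Taxon53, Taxon54, Taxon57, Taxon58, Taxon59, Taxon67, Taxon68, Taxon8.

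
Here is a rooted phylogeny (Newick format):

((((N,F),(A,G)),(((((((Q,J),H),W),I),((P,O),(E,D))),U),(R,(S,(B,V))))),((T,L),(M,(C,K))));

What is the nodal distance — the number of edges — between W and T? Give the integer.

10

The MRCA of W and T is the root of the tree.
From W up to that node: 7 branches. From T up to the same node: 3 branches. Total: 7 + 3 = 10.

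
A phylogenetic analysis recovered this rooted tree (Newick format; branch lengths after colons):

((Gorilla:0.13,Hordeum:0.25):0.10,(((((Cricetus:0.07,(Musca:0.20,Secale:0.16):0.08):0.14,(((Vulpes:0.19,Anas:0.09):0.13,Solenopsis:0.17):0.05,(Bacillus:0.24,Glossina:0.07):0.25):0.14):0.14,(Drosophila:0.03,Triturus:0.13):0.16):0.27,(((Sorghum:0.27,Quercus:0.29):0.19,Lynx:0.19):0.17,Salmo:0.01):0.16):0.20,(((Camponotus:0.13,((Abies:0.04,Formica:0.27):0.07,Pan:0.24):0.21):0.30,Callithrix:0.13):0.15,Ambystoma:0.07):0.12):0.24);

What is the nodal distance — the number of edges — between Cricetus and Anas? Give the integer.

The MRCA of Cricetus and Anas is the node subtending ((Cricetus,(Musca,Secale)),(((Vulpes,Anas),Solenopsis),(Bacillus,Glossina))).
From Cricetus up to that node: 2 branches. From Anas up to the same node: 4 branches. Total: 2 + 4 = 6.

6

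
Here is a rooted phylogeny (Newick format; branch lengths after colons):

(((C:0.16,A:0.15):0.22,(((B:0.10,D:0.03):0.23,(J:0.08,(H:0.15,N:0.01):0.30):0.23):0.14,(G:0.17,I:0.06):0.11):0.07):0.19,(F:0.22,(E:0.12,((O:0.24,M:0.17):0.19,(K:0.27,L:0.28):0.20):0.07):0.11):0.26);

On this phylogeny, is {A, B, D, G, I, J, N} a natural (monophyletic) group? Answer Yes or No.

The MRCA of the listed taxa subtends ((C,A),(((B,D),(J,(H,N))),(G,I))).
That clade also contains C, H, which are not in the proposed group, so the group is not monophyletic.

No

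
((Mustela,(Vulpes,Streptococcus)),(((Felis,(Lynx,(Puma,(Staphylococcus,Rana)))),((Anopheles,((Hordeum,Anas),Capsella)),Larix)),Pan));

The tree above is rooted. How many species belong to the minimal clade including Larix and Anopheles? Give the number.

5

The MRCA of Larix and Anopheles is the node subtending ((Anopheles,((Hordeum,Anas),Capsella)),Larix).
That clade contains 5 terminal taxa: Anas, Anopheles, Capsella, Hordeum, Larix.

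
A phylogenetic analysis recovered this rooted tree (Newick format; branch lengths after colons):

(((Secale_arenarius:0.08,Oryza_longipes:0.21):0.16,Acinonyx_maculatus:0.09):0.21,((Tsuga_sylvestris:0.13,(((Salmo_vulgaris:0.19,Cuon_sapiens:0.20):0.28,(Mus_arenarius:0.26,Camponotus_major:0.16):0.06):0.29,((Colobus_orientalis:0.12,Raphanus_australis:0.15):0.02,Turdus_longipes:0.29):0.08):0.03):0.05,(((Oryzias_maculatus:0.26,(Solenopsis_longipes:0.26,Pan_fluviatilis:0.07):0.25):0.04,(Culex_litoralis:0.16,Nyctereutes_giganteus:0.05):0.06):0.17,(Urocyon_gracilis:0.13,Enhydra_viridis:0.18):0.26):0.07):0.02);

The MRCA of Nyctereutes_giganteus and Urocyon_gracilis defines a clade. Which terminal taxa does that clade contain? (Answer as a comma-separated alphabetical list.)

Culex_litoralis, Enhydra_viridis, Nyctereutes_giganteus, Oryzias_maculatus, Pan_fluviatilis, Solenopsis_longipes, Urocyon_gracilis

Tracing Nyctereutes_giganteus: it sits inside (Culex_litoralis,Nyctereutes_giganteus).
Tracing Urocyon_gracilis: it sits inside (Urocyon_gracilis,Enhydra_viridis).
The smallest clade enclosing both is (((Oryzias_maculatus,(Solenopsis_longipes,Pan_fluviatilis)),(Culex_litoralis,Nyctereutes_giganteus)),(Urocyon_gracilis,Enhydra_viridis)); the answer is its 7 terminal taxa in alphabetical order.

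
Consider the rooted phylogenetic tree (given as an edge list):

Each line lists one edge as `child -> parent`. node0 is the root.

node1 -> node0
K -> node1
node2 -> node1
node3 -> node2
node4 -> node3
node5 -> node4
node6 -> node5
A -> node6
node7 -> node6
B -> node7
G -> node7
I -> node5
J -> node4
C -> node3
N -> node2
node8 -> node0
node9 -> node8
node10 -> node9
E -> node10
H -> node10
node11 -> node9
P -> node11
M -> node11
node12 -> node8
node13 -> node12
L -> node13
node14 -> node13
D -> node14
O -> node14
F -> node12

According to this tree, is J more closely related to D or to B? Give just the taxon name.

B

The MRCA of J and B subtends (((A,(B,G)),I),J) (5 taxa).
The MRCA of J and D is the root, subtending the entire tree (16 taxa).
The first is nested inside the second, so J shares a more recent common ancestor with B.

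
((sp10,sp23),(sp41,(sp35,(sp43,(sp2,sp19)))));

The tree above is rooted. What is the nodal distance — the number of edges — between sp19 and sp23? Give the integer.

The MRCA of sp19 and sp23 is the root of the tree.
From sp19 up to that node: 5 branches. From sp23 up to the same node: 2 branches. Total: 5 + 2 = 7.

7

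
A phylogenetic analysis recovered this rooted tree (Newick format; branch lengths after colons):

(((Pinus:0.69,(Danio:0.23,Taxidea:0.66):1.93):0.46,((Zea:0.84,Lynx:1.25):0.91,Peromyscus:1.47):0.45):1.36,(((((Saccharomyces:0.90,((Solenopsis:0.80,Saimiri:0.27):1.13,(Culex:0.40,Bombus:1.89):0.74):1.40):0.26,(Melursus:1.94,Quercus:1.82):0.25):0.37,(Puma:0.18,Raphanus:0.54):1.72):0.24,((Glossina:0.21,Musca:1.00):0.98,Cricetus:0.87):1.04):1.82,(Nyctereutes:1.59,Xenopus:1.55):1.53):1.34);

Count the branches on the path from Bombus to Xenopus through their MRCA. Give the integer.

9

The MRCA of Bombus and Xenopus is the node subtending (((((Saccharomyces,((Solenopsis,Saimiri),(Culex,Bombus))),(Melursus,Quercus)),(Puma,Raphanus)),((Glossina,Musca),Cricetus)),(Nyctereutes,Xenopus)).
From Bombus up to that node: 7 branches. From Xenopus up to the same node: 2 branches. Total: 7 + 2 = 9.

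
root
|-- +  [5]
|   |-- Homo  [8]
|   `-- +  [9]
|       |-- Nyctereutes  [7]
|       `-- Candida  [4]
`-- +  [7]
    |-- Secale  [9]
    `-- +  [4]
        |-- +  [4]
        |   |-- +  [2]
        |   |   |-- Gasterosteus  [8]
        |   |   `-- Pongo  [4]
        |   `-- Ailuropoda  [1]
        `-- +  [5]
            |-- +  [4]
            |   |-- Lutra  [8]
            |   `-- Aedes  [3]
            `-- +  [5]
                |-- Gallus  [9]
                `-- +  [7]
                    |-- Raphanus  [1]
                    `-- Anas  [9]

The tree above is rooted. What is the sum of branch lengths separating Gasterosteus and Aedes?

26

The path runs Gasterosteus → … → MRCA → … → Aedes; the MRCA is the node subtending (((Gasterosteus,Pongo),Ailuropoda),((Lutra,Aedes),(Gallus,(Raphanus,Anas)))).
Branch lengths along that path: 8 + 2 + 4 + 5 + 4 + 3 = 26.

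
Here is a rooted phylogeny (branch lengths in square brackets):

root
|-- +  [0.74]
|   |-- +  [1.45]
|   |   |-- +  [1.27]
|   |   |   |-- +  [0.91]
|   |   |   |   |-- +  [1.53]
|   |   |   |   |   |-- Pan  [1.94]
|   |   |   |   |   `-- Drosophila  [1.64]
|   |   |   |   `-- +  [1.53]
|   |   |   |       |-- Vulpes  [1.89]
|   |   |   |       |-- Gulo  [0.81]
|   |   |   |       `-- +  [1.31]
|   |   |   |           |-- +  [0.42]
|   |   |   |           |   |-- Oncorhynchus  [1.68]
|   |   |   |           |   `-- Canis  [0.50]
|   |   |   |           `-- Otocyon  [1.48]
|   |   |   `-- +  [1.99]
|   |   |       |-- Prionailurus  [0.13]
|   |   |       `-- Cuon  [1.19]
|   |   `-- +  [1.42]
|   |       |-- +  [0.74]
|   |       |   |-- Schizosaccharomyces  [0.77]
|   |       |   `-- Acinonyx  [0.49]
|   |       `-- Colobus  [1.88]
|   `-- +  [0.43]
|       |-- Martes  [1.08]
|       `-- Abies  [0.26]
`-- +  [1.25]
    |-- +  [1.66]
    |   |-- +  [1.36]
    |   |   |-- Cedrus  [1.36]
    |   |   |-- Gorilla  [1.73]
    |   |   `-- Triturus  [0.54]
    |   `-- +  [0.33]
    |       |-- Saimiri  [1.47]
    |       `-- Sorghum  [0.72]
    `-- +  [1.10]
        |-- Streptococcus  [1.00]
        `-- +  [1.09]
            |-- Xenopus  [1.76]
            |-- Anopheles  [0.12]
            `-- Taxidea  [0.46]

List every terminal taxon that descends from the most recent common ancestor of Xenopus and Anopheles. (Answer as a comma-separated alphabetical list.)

Tracing Xenopus: it sits inside (Xenopus,Anopheles,Taxidea).
Tracing Anopheles: it sits inside (Xenopus,Anopheles,Taxidea).
The smallest clade enclosing both is (Xenopus,Anopheles,Taxidea); the answer is its 3 terminal taxa in alphabetical order.

Anopheles, Taxidea, Xenopus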